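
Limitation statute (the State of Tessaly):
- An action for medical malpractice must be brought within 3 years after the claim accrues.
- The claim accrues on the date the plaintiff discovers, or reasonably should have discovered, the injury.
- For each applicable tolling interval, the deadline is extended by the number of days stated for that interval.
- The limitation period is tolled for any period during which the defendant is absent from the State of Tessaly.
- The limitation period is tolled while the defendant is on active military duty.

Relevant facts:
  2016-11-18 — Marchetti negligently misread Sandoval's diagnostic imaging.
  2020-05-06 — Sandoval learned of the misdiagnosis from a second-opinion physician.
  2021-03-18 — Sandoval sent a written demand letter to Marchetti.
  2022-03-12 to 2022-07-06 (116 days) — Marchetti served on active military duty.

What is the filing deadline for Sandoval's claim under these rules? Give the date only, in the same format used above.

Under the discovery rule, the claim accrued on 2020-05-06, when Sandoval discovered the injury — not on the 2016-11-18 date of the underlying act.
Adding the 3 years base period to 2020-05-06 gives a deadline of 2023-05-06, before any tolling.
The defendant's active military service from 2022-03-12 to 2022-07-06 tolled the period for 116 days, extending the deadline to 2023-08-30.
Nothing else in the chronology tolls or restarts the period.

2023-08-30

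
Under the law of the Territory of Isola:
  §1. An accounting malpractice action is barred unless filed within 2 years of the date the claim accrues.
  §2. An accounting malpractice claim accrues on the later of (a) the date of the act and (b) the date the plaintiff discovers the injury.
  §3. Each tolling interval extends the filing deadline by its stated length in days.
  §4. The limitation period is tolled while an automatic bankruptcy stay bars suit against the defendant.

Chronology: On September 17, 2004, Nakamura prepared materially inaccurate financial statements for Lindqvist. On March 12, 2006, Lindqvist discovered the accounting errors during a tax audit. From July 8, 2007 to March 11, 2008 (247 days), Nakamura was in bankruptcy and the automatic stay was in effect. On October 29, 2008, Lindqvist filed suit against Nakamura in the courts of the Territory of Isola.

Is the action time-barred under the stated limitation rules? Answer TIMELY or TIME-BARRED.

The claim accrued on March 12, 2006 — the later of the September 17, 2004 act and the March 12, 2006 discovery.
Adding the 2 years base period to March 12, 2006 gives a deadline of March 12, 2008, before any tolling.
The period was tolled for 247 days by the automatic bankruptcy stay (July 8, 2007 to March 11, 2008), pushing the deadline to November 14, 2008.
The October 29, 2008 filing precedes the November 14, 2008 deadline; the claim is timely.

TIMELY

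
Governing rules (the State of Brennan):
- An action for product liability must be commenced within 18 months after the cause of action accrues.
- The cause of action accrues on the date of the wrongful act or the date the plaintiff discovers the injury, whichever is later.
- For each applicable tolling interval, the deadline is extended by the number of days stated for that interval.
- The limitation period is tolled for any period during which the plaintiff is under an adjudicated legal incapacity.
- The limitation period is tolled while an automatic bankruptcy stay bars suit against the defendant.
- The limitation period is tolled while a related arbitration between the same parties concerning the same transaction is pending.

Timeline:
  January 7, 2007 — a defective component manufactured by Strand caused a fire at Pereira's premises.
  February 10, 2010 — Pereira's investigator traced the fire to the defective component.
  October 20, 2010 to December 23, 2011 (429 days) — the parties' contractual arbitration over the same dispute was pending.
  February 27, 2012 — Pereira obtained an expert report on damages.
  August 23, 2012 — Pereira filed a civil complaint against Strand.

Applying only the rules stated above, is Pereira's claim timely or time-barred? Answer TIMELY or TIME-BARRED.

Taking the later of the act (January 7, 2007) and discovery (February 10, 2010), the claim accrued on February 10, 2010.
18 months from February 10, 2010 is August 10, 2011.
The period was tolled for 429 days by the pending related arbitration (October 20, 2010 to December 23, 2011), pushing the deadline to October 12, 2012.
The other events in the timeline have no effect on the limitation period under the stated rules.
The August 23, 2012 filing precedes the October 12, 2012 deadline; the claim is timely.

TIMELY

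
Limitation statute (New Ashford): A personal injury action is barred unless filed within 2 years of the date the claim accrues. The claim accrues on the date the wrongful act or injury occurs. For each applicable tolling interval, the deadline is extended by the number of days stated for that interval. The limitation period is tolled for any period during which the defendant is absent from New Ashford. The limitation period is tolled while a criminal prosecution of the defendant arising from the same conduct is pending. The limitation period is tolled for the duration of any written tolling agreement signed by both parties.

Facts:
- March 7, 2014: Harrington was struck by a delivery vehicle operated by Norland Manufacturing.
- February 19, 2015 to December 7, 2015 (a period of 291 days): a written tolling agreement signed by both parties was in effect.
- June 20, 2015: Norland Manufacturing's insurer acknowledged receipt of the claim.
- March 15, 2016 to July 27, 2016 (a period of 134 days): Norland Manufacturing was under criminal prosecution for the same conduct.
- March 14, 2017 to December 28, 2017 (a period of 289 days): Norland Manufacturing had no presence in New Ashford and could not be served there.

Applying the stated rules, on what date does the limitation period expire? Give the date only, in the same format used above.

February 19, 2018

The claim accrued on March 7, 2014, the date of the act.
The untolled deadline — 2 years after March 7, 2014 — is March 7, 2016.
Because the written tolling agreement ran from February 19, 2015 to December 7, 2015, the deadline is extended by 291 days to December 23, 2016.
Because the pending criminal prosecution ran from March 15, 2016 to July 27, 2016, the deadline is extended by 134 days to May 6, 2017.
Because the defendant's absence from the jurisdiction ran from March 14, 2017 to December 28, 2017, the deadline is extended by 289 days to February 19, 2018.
The other events in the timeline have no effect on the limitation period under the stated rules.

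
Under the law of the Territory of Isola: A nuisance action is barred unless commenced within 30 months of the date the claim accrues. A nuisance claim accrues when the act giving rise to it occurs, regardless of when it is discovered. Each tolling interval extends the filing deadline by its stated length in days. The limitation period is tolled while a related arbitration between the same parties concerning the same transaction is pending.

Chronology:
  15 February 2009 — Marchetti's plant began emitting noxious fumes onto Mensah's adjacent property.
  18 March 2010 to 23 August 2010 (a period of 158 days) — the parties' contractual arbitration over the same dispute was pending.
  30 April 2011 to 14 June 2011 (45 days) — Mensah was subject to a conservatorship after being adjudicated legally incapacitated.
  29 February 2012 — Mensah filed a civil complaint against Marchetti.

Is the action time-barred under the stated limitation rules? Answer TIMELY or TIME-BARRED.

TIME-BARRED

The claim accrued on 15 February 2009, the date of the act.
The untolled deadline — 30 months after 15 February 2009 — is 15 August 2011.
The pending related arbitration from 18 March 2010 to 23 August 2010 tolled the period for 158 days, extending the deadline to 20 January 2012.
Although the plaintiff's incapacity ran from 30 April 2011 to 14 June 2011, the stated rules do not make that a tolling event, so it is disregarded.
Mensah filed on 29 February 2012, after the 20 January 2012 deadline, so the action is time-barred.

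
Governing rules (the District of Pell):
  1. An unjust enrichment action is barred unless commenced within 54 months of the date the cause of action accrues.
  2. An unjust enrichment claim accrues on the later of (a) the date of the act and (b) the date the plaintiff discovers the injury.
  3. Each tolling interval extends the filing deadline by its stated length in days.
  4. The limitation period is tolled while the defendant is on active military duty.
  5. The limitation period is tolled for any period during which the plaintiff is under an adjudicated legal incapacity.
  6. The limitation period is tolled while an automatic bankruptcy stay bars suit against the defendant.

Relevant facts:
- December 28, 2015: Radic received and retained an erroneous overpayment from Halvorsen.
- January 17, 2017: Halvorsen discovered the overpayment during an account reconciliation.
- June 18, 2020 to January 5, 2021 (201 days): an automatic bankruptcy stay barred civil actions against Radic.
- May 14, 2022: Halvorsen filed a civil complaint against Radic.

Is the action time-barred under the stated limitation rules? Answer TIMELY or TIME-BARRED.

The claim accrued on January 17, 2017 — the later of the December 28, 2015 act and the January 17, 2017 discovery.
Adding the 54 months base period to January 17, 2017 gives a deadline of July 17, 2021, before any tolling.
The automatic bankruptcy stay from June 18, 2020 to January 5, 2021 tolled the period for 201 days, extending the deadline to February 3, 2022.
The May 14, 2022 filing falls after the February 3, 2022 deadline; the claim is time-barred.

TIME-BARRED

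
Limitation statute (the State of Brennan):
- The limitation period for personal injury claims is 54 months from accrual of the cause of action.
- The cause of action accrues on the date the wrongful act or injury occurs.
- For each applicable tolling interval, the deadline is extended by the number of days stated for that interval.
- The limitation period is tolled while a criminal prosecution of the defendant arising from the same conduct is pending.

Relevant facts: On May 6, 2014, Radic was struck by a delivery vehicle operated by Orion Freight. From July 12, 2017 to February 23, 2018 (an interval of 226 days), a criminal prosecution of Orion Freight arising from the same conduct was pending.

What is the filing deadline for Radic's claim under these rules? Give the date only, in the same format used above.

The cause of action accrued on May 6, 2014, the date of the act.
Adding the 54 months base period to May 6, 2014 gives a deadline of November 6, 2018, before any tolling.
The pending criminal prosecution from July 12, 2017 to February 23, 2018 tolled the period for 226 days, extending the deadline to June 20, 2019.

June 20, 2019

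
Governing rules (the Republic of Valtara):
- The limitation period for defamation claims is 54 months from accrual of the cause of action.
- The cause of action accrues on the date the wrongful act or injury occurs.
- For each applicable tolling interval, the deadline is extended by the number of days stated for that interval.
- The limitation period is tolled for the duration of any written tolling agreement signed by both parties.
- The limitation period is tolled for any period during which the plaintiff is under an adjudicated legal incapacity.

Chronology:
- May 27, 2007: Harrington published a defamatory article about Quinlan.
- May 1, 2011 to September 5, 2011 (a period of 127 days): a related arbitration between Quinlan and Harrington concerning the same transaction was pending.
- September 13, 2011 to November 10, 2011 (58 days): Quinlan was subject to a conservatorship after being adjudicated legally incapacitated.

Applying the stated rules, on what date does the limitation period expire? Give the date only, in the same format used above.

January 24, 2012

The limitation period began to run on May 27, 2007.
The untolled deadline — 54 months after May 27, 2007 — is November 27, 2011.
The plaintiff's legal incapacity from September 13, 2011 to November 10, 2011 tolled the period for 58 days, extending the deadline to January 24, 2012.
Although a pending arbitration ran from May 1, 2011 to September 5, 2011, the stated rules do not make that a tolling event, so it is disregarded.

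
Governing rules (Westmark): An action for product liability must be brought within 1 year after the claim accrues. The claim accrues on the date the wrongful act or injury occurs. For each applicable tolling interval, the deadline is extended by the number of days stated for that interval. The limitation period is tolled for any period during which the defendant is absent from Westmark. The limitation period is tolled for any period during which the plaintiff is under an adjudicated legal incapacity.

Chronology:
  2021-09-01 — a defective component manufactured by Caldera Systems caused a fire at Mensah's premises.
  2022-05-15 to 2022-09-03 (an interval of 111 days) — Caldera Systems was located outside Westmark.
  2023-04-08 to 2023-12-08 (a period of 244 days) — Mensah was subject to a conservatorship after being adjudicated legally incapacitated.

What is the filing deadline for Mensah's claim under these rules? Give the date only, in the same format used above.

The claim accrued on 2021-09-01, the date of the act.
1 year from 2021-09-01 is 2022-09-01.
Because the defendant's absence from the jurisdiction ran from 2022-05-15 to 2022-09-03, the deadline is extended by 111 days to 2022-12-21.
The plaintiff's legal incapacity starting 2023-04-08 came too late — the period had run on 2022-12-21 — and so does not extend the deadline.

2022-12-21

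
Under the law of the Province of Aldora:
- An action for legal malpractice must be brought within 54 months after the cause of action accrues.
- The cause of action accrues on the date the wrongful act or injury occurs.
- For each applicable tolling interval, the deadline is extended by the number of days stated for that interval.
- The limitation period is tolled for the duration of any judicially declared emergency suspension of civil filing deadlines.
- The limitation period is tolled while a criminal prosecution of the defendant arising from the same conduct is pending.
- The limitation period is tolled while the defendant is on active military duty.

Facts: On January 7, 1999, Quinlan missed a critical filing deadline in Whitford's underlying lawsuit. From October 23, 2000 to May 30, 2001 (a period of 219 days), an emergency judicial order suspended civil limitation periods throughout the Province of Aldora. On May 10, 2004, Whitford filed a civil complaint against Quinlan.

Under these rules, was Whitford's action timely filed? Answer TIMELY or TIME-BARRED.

TIME-BARRED

The limitation period began to run on January 7, 1999.
Adding the 54 months base period to January 7, 1999 gives a deadline of July 7, 2003, before any tolling.
The period was tolled for 219 days by the emergency suspension of filing deadlines (October 23, 2000 to May 30, 2001), pushing the deadline to February 11, 2004.
The May 10, 2004 filing falls after the February 11, 2004 deadline; the claim is time-barred.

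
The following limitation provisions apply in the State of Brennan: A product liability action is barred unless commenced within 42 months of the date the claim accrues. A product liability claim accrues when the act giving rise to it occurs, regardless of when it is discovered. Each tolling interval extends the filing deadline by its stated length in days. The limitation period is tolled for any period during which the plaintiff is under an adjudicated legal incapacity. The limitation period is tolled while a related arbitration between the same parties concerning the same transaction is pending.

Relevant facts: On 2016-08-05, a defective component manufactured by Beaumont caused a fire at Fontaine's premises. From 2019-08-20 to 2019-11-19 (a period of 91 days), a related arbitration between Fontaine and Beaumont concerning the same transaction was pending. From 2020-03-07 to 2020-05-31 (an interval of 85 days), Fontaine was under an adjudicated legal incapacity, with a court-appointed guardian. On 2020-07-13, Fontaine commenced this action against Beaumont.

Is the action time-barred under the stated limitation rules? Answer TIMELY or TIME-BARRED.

The claim accrued on 2016-08-05, the date of the act.
The untolled deadline — 42 months after 2016-08-05 — is 2020-02-05.
Because the pending related arbitration ran from 2019-08-20 to 2019-11-19, the deadline is extended by 91 days to 2020-05-06.
Because the plaintiff's legal incapacity ran from 2020-03-07 to 2020-05-31, the deadline is extended by 85 days to 2020-07-30.
Filing on 2020-07-13 beat the 2020-07-30 deadline — the action is timely.

TIMELY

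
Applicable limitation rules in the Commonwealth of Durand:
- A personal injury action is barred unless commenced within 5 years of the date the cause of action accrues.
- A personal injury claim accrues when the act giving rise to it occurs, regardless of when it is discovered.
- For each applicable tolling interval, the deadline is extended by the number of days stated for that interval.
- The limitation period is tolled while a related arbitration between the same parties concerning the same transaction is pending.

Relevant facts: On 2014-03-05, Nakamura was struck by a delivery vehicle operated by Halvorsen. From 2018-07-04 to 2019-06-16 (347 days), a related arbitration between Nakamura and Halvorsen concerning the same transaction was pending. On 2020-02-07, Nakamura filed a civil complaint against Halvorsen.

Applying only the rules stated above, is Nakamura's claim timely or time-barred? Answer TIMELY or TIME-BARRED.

The limitation period began to run on 2014-03-05.
Adding the 5 years base period to 2014-03-05 gives a deadline of 2019-03-05, before any tolling.
The pending related arbitration from 2018-07-04 to 2019-06-16 tolled the period for 347 days, extending the deadline to 2020-02-15.
Nakamura filed on 2020-02-07, before the 2020-02-15 deadline, so the action is timely.

TIMELY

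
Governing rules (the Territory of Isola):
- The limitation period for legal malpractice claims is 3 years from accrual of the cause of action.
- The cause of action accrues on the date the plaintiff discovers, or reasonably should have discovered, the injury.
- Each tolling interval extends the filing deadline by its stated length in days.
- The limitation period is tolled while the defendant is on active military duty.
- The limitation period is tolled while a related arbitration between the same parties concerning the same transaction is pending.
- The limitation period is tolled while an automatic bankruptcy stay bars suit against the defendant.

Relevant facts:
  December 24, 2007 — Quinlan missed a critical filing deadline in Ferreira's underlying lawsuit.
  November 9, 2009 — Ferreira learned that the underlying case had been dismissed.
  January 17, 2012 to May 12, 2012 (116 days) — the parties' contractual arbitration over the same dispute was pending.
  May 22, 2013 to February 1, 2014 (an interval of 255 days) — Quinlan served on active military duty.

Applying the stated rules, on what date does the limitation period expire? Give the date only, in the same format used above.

The claim did not accrue until Ferreira discovered the injury on November 9, 2009; the December 24, 2007 act date does not start the clock under the stated rule.
The untolled deadline — 3 years after November 9, 2009 — is November 9, 2012.
Because the pending related arbitration ran from January 17, 2012 to May 12, 2012, the deadline is extended by 116 days to March 5, 2013.
By the time the defendant's active military service began on May 22, 2013, the limitation period had already expired on March 5, 2013; that interval cannot revive it.

March 5, 2013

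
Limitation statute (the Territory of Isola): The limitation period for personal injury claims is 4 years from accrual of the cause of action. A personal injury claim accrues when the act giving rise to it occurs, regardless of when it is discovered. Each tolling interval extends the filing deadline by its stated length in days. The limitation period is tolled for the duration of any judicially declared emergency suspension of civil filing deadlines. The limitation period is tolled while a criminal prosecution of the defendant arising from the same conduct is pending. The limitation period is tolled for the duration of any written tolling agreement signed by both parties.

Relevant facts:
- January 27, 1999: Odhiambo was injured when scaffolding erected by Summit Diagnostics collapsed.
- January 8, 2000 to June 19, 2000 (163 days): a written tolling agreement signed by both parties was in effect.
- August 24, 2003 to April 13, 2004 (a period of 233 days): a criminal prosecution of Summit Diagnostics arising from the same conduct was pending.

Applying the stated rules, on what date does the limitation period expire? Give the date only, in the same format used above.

July 9, 2003

The cause of action accrued on January 27, 1999, the date of the act.
4 years from January 27, 1999 is January 27, 2003.
The period was tolled for 163 days by the written tolling agreement (January 8, 2000 to June 19, 2000), pushing the deadline to July 9, 2003.
The pending criminal prosecution from August 24, 2003 to April 13, 2004 began after the period had already run on July 9, 2003, so it has no tolling effect.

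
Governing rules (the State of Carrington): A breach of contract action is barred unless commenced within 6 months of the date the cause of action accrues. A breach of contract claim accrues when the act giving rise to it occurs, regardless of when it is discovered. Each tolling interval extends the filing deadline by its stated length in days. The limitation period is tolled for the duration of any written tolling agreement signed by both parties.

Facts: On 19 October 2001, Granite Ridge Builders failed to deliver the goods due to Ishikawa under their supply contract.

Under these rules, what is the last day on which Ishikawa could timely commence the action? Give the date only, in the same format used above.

The limitation period began to run on 19 October 2001.
6 months from 19 October 2001 is 19 April 2002.

19 April 2002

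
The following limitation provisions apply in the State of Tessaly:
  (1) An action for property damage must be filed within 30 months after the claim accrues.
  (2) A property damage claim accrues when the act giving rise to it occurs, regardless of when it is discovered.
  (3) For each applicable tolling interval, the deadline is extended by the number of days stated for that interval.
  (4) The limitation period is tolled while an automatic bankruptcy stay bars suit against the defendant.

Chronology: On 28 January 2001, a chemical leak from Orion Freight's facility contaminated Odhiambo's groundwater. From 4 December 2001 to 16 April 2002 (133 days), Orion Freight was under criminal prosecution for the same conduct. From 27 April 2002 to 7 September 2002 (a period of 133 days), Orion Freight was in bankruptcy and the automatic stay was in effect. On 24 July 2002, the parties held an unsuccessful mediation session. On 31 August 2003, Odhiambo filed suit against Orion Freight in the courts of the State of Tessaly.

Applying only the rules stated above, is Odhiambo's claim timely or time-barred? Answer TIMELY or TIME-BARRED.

TIMELY

The limitation period began to run on 28 January 2001.
30 months from 28 January 2001 is 28 July 2003.
Because the automatic bankruptcy stay ran from 27 April 2002 to 7 September 2002, the deadline is extended by 133 days to 8 December 2003.
Although a criminal prosecution ran from 4 December 2001 to 16 April 2002, the stated rules do not make that a tolling event, so it is disregarded.
Nothing else in the chronology tolls or restarts the period.
Odhiambo filed on 31 August 2003, before the 8 December 2003 deadline, so the action is timely.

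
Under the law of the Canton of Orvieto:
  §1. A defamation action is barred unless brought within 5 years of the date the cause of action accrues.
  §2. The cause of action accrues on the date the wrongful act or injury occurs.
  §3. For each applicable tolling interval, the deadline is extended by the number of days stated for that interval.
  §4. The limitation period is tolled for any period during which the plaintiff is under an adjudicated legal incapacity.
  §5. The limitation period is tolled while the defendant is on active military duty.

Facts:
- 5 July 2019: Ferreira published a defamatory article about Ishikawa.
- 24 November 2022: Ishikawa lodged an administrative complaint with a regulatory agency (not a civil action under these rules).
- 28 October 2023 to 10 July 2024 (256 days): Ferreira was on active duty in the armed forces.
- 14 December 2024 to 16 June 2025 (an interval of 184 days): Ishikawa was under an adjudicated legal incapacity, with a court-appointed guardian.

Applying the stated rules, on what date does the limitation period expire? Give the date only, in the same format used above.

The claim accrued on 5 July 2019, when the wrongful act occurred.
Adding the 5 years base period to 5 July 2019 gives a deadline of 5 July 2024, before any tolling.
The period was tolled for 256 days by the defendant's active military service (28 October 2023 to 10 July 2024), pushing the deadline to 18 March 2025.
Because the plaintiff's legal incapacity ran from 14 December 2024 to 16 June 2025, the deadline is extended by 184 days to 18 September 2025.
Nothing else in the chronology tolls or restarts the period.

18 September 2025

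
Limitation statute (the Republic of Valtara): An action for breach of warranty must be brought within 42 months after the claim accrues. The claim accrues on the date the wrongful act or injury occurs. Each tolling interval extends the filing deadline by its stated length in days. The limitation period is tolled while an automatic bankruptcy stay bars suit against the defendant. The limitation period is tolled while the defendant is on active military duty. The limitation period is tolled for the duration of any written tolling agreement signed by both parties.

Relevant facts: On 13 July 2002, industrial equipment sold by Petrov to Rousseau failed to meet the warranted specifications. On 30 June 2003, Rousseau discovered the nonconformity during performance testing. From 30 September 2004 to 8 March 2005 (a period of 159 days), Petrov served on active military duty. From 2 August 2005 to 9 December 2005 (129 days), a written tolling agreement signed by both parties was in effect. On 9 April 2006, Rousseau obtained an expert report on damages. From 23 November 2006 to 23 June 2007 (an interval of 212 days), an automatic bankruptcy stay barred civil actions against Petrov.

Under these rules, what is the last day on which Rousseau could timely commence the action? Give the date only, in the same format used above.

28 October 2006

The claim accrued on 13 July 2002, when the wrongful act occurred; under the stated occurrence rule the 30 June 2003 discovery does not delay accrual.
42 months from 13 July 2002 is 13 January 2006.
Because the defendant's active military service ran from 30 September 2004 to 8 March 2005, the deadline is extended by 159 days to 21 June 2006.
The written tolling agreement from 2 August 2005 to 9 December 2005 tolled the period for 129 days, extending the deadline to 28 October 2006.
The automatic bankruptcy stay from 23 November 2006 to 23 June 2007 began after the period had already run on 28 October 2006, so it has no tolling effect.
None of the other events listed affects the running of the period under the stated rules.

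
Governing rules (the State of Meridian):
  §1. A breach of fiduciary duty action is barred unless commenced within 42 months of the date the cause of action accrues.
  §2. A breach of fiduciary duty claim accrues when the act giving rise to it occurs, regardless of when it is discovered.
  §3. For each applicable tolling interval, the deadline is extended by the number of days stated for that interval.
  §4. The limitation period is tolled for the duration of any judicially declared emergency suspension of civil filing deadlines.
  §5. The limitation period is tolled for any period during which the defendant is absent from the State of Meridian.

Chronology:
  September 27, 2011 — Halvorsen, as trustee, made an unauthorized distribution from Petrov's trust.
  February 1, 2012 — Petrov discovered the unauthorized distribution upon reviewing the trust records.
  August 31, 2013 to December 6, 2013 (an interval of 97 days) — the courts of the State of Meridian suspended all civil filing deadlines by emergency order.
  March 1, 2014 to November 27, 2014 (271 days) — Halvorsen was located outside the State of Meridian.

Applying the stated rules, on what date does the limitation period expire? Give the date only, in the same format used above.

The claim accrued on September 27, 2011, when the wrongful act occurred; under the stated occurrence rule the February 1, 2012 discovery does not delay accrual.
42 months from September 27, 2011 is March 27, 2015.
The period was tolled for 97 days by the emergency suspension of filing deadlines (August 31, 2013 to December 6, 2013), pushing the deadline to July 2, 2015.
The defendant's absence from the jurisdiction from March 1, 2014 to November 27, 2014 tolled the period for 271 days, extending the deadline to March 29, 2016.

March 29, 2016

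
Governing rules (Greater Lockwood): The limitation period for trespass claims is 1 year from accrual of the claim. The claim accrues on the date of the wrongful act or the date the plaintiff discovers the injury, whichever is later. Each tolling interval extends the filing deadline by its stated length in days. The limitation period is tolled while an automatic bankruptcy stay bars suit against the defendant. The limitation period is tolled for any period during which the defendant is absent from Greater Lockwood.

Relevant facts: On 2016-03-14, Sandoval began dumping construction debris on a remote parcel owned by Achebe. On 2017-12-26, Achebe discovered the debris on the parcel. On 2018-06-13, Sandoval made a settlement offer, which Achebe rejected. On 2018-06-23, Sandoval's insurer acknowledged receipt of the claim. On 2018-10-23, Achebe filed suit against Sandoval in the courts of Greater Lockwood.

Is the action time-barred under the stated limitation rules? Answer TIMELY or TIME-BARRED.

TIMELY

Because discovery on 2017-12-26 post-dates the 2016-03-14 act, accrual under the later-of rule falls on 2017-12-26.
1 year from 2017-12-26 is 2018-12-26.
Nothing else in the chronology tolls or restarts the period.
Filing on 2018-10-23 beat the 2018-12-26 deadline — the action is timely.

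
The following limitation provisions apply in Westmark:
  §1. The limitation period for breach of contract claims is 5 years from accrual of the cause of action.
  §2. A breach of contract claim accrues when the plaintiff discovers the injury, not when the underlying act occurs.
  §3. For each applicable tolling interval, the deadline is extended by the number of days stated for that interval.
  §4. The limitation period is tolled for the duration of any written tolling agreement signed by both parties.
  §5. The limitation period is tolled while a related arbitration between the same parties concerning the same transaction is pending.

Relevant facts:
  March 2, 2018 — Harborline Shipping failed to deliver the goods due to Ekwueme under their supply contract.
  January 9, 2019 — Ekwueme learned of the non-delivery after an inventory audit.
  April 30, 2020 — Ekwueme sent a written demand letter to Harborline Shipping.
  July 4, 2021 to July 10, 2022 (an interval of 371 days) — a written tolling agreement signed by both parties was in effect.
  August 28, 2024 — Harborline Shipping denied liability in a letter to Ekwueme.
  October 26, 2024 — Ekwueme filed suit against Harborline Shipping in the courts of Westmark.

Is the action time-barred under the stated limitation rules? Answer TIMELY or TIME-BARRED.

TIMELY

Accrual is tied to discovery, so the period began on January 9, 2019 rather than on March 2, 2018 when the act occurred.
The untolled deadline — 5 years after January 9, 2019 — is January 9, 2024.
The written tolling agreement from July 4, 2021 to July 10, 2022 tolled the period for 371 days, extending the deadline to January 14, 2025.
None of the other events listed affects the running of the period under the stated rules.
The October 26, 2024 filing precedes the January 14, 2025 deadline; the claim is timely.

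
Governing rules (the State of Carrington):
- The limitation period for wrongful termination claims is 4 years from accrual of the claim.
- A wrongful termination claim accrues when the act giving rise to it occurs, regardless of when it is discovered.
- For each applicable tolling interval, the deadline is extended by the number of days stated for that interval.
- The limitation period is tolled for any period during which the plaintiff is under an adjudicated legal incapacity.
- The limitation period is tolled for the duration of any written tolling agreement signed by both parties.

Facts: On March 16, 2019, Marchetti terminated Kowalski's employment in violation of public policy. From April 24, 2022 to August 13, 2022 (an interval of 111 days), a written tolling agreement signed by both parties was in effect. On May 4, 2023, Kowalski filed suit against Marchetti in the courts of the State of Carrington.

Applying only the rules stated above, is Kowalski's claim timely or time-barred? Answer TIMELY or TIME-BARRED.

TIMELY

The limitation period began to run on March 16, 2019.
4 years from March 16, 2019 is March 16, 2023.
The period was tolled for 111 days by the written tolling agreement (April 24, 2022 to August 13, 2022), pushing the deadline to July 5, 2023.
Filing on May 4, 2023 beat the July 5, 2023 deadline — the action is timely.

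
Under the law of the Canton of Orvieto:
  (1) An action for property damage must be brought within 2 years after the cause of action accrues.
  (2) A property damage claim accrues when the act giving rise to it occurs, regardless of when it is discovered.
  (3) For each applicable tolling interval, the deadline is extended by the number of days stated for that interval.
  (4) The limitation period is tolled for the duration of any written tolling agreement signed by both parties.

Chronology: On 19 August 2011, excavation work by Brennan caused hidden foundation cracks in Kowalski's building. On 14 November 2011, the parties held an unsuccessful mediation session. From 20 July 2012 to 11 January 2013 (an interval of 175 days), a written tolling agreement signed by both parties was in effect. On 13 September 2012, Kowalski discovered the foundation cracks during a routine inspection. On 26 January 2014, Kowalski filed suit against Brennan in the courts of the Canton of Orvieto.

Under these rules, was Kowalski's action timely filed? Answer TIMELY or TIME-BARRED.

TIMELY

Because the rule ties accrual to occurrence, the claim accrued on 19 August 2011, not on the 13 September 2012 discovery date.
Adding the 2 years base period to 19 August 2011 gives a deadline of 19 August 2013, before any tolling.
Because the written tolling agreement ran from 20 July 2012 to 11 January 2013, the deadline is extended by 175 days to 10 February 2014.
Nothing else in the chronology tolls or restarts the period.
The 26 January 2014 filing precedes the 10 February 2014 deadline; the claim is timely.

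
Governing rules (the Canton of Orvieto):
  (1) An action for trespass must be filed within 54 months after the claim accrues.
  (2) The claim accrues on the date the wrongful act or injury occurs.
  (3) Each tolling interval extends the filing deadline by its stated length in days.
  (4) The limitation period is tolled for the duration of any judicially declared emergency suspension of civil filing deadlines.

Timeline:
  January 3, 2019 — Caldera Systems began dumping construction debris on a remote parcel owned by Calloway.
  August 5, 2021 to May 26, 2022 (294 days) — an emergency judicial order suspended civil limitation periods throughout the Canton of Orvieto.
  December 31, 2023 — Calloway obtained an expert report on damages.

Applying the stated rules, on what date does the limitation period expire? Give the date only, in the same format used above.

The claim accrued on January 3, 2019, the date of the act.
54 months from January 3, 2019 is July 3, 2023.
The period was tolled for 294 days by the emergency suspension of filing deadlines (August 5, 2021 to May 26, 2022), pushing the deadline to April 22, 2024.
The other events in the timeline have no effect on the limitation period under the stated rules.

April 22, 2024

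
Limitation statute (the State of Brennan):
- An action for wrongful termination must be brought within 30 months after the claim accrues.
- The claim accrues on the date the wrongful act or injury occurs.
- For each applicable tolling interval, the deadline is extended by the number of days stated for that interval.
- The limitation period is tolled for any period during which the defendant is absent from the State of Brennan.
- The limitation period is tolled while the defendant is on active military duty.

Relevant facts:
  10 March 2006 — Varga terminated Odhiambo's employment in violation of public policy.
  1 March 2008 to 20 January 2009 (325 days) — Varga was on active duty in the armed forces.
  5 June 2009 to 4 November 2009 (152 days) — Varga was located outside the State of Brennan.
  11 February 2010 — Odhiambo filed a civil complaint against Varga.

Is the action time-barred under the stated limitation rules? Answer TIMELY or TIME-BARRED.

The claim accrued on 10 March 2006, the date of the act.
The untolled deadline — 30 months after 10 March 2006 — is 10 September 2008.
The defendant's active military service from 1 March 2008 to 20 January 2009 tolled the period for 325 days, extending the deadline to 1 August 2009.
The defendant's absence from the jurisdiction from 5 June 2009 to 4 November 2009 tolled the period for 152 days, extending the deadline to 31 December 2009.
Filing on 11 February 2010 missed the 31 December 2009 deadline — the action is time-barred.

TIME-BARRED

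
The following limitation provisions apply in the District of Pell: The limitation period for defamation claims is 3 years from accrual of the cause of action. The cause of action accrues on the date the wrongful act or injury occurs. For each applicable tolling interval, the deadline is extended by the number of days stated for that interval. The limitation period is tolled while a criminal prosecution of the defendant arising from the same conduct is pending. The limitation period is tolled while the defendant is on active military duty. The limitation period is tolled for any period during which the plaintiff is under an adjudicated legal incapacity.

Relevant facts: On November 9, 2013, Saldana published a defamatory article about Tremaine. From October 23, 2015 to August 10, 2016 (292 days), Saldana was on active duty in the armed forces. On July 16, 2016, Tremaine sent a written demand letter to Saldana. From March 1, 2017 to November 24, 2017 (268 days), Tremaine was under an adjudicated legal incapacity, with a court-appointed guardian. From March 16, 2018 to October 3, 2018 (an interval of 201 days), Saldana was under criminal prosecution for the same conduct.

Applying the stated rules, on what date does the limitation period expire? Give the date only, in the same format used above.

December 10, 2018

The claim accrued on November 9, 2013, when the wrongful act occurred.
Adding the 3 years base period to November 9, 2013 gives a deadline of November 9, 2016, before any tolling.
The period was tolled for 292 days by the defendant's active military service (October 23, 2015 to August 10, 2016), pushing the deadline to August 28, 2017.
The period was tolled for 268 days by the plaintiff's legal incapacity (March 1, 2017 to November 24, 2017), pushing the deadline to May 23, 2018.
Because the pending criminal prosecution ran from March 16, 2018 to October 3, 2018, the deadline is extended by 201 days to December 10, 2018.
The other events in the timeline have no effect on the limitation period under the stated rules.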